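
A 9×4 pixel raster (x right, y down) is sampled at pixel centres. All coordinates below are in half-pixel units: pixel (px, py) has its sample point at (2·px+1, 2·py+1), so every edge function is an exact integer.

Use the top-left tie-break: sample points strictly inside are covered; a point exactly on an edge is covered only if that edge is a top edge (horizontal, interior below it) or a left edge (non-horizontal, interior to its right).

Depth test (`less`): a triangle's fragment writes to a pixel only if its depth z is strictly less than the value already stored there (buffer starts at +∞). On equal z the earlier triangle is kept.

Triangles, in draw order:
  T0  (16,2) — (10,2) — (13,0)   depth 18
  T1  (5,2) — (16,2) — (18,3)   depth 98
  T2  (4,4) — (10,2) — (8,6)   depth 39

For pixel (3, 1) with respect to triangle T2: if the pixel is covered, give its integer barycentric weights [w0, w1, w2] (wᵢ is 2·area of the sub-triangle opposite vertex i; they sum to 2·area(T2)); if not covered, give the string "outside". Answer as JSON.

T0:
  2·area = 12
  edge (16, 2)→(10, 2): d=(-6,0) right/bottom  bias=-1
  edge (10, 2)→(13, 0): d=(3,-2) top-left  bias=+0
  edge (13, 0)→(16, 2): d=(3,2) right/bottom  bias=-1
    (6,0)@(13, 1): e=[6,3,3] → █
    (7,0)@(15, 1): e=[6,7,-1] → ·
    (6,1)@(13, 3): e=[-6,9,9] → ·
  covered (1 px):
    · · · · · · █ · ·
    · · · · · · · · ·
    · · · · · · · · ·
    · · · · · · · · ·
T1:
  2·area = 11
  edge (5, 2)→(16, 2): d=(11,0) top-left  bias=+0
  edge (16, 2)→(18, 3): d=(2,1) right/bottom  bias=-1
  edge (18, 3)→(5, 2): d=(-13,-1) top-left  bias=+0
  covered (0 px):
    · · · · · · · · ·
    · · · · · · · · ·
    · · · · · · · · ·
    · · · · · · · · ·
T2:
  2·area = 20
  edge (4, 4)→(10, 2): d=(6,-2) top-left  bias=+0
  edge (10, 2)→(8, 6): d=(-2,4) right/bottom  bias=-1
  edge (8, 6)→(4, 4): d=(-4,-2) top-left  bias=+0
    (6,0)@(13, 1): e=[0,-10,30] → ·  [on edge]
    (3,1)@(7, 3): e=[0,10,10] → █  [on edge]
    (4,1)@(9, 3): e=[4,2,14] → █
    (5,1)@(11, 3): e=[8,-6,18] → ·
    (0,2)@(1, 5): e=[0,30,-10] → ·  [on edge]
    (3,2)@(7, 5): e=[12,6,2] → █
    (4,2)@(9, 5): e=[16,-2,6] → ·
    (3,3)@(7, 7): e=[24,2,-6] → ·
  covered (3 px):
    · · · · · · · · ·
    · · · █ █ · · · ·
    · · · █ · · · · ·
    · · · · · · · · ·

Final: [10,10,0]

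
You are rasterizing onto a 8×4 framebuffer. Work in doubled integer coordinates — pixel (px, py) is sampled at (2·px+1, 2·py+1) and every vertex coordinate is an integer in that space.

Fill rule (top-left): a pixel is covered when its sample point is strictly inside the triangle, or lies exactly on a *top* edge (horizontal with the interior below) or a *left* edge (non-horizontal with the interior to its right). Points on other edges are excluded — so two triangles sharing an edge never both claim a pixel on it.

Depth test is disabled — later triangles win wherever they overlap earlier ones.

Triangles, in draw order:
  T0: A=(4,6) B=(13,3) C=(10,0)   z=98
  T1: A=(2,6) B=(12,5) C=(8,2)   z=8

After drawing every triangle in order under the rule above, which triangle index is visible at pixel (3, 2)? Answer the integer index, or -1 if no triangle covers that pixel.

T0:
  2·area = 36  (B↔C swapped to make it positive)
  edge (4, 6)→(10, 0): d=(6,-6) top-left  bias=+0
  edge (10, 0)→(13, 3): d=(3,3) right/bottom  bias=-1
  edge (13, 3)→(4, 6): d=(-9,3) right/bottom  bias=-1
    (4,0)@(9, 1): e=[0,6,30] → █  [on edge]
    (5,0)@(11, 1): e=[12,0,24] → ·  [on edge]
    (3,1)@(7, 3): e=[0,18,18] → █  [on edge]
    (5,1)@(11, 3): e=[24,6,6] → █
    (6,1)@(13, 3): e=[36,0,0] → ·  [on edge]
    (2,2)@(5, 5): e=[0,30,6] → █  [on edge]
    (3,2)@(7, 5): e=[12,24,0] → ·  [on edge]
    (4,2)@(9, 5): e=[24,18,-6] → ·
    (5,2)@(11, 5): e=[36,12,-12] → ·
    (7,2)@(15, 5): e=[60,0,-24] → ·  [on edge]
    (0,3)@(1, 7): e=[-12,48,0] → ·  [on edge]
    (1,3)@(3, 7): e=[0,42,-6] → ·  [on edge]
  covered (5 px):
    · · · · █ · · ·
    · · · █ █ █ · ·
    · · █ · · · · ·
    · · · · · · · ·
T1:
  2·area = 34  (B↔C swapped to make it positive)
  edge (2, 6)→(8, 2): d=(6,-4) top-left  bias=+0
  edge (8, 2)→(12, 5): d=(4,3) right/bottom  bias=-1
  edge (12, 5)→(2, 6): d=(-10,1) right/bottom  bias=-1
    (3,1)@(7, 3): e=[2,7,25] → █
    (4,1)@(9, 3): e=[10,1,23] → █
    (5,1)@(11, 3): e=[18,-5,21] → ·
    (2,2)@(5, 5): e=[6,21,7] → █
    (5,2)@(11, 5): e=[30,3,1] → █
    (6,2)@(13, 5): e=[38,-3,-1] → ·
    (2,3)@(5, 7): e=[18,29,-13] → ·
    (3,3)@(7, 7): e=[26,23,-15] → ·
    (4,3)@(9, 7): e=[34,17,-17] → ·
    (5,3)@(11, 7): e=[42,11,-19] → ·
  covered (6 px):
    · · · · · · · ·
    · · · █ █ · · ·
    · · █ █ █ █ · ·
    · · · · · · · ·

Z-buffer (winner per pixel, '.' = empty):
  . . . . 0 . . .
  . . . 1 1 0 . .
  . . 1 1 1 1 . .
  . . . . . . . .

Result: 1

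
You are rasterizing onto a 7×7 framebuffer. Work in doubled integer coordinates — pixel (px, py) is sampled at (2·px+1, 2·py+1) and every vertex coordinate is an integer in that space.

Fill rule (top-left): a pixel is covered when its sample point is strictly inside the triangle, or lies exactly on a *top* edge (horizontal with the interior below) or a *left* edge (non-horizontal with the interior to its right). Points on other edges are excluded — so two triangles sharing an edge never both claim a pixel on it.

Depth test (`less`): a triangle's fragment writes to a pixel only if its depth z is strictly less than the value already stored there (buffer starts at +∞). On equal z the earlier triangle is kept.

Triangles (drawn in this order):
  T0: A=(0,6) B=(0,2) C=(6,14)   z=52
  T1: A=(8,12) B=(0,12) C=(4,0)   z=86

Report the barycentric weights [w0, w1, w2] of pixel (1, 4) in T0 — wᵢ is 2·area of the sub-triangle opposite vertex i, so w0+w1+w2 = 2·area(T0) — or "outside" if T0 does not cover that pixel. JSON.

T0:
  2·area = 24
  edge (0, 6)→(0, 2): d=(0,-4) top-left  bias=+0
  edge (0, 2)→(6, 14): d=(6,12) right/bottom  bias=-1
  edge (6, 14)→(0, 6): d=(-6,-8) top-left  bias=+0
    (0,2)@(1, 5): e=[4,6,14] → X
    (1,2)@(3, 5): e=[12,-18,30] → .
    (0,3)@(1, 7): e=[4,18,2] → X
    (1,3)@(3, 7): e=[12,-6,18] → .
    (0,4)@(1, 9): e=[4,30,-10] → .
    (1,4)@(3, 9): e=[12,6,6] → X
    (2,4)@(5, 9): e=[20,-18,22] → .
    (1,5)@(3, 11): e=[12,18,-6] → .
  covered (3 px):
    . . . . . . .
    . . . . . . .
    X . . . . . .
    X . . . . . .
    . X . . . . .
    . . . . . . .
    . . . . . . .
T1:
  2·area = 96
  edge (8, 12)→(0, 12): d=(-8,0) right/bottom  bias=-1
  edge (0, 12)→(4, 0): d=(4,-12) top-left  bias=+0
  edge (4, 0)→(8, 12): d=(4,12) right/bottom  bias=-1
    (1,1)@(3, 3): e=[72,0,24] → X  [on edge]
    (2,1)@(5, 3): e=[72,24,0] → .  [on edge]
    (1,2)@(3, 5): e=[56,8,32] → X
    (2,2)@(5, 5): e=[56,32,8] → X
    (3,2)@(7, 5): e=[56,56,-16] → .
    (1,3)@(3, 7): e=[40,16,40] → X
    (3,3)@(7, 7): e=[40,64,-8] → .
    (0,4)@(1, 9): e=[24,0,72] → X  [on edge]
    (3,4)@(7, 9): e=[24,72,0] → .  [on edge]
    (0,5)@(1, 11): e=[8,8,80] → X
    (3,5)@(7, 11): e=[8,80,8] → X
    (4,5)@(9, 11): e=[8,104,-16] → .
  covered (12 px):
    . . . . . . .
    . X . . . . .
    . X X . . . .
    . X X . . . .
    X X X . . . .
    X X X X . . .
    . . . . . . .

Answer: [6,6,12]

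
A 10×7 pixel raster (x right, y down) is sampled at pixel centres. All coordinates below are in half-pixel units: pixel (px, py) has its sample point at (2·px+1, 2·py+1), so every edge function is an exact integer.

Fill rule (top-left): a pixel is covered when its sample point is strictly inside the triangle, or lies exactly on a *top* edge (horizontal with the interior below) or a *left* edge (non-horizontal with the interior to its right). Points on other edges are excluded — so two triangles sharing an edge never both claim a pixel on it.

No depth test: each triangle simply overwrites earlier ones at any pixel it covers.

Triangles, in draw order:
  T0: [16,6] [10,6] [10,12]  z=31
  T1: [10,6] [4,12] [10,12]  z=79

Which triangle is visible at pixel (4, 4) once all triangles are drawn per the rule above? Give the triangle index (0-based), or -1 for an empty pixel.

T0:
  2·area = 36  (B↔C swapped to make it positive)
  edge (16, 6)→(10, 12): d=(-6,6) right/bottom  bias=-1
  edge (10, 12)→(10, 6): d=(0,-6) top-left  bias=+0
  edge (10, 6)→(16, 6): d=(6,0) top-left  bias=+0
    (9,1)@(19, 3): e=[0,54,-18] → ·  [on edge]
    (8,2)@(17, 5): e=[0,42,-6] → ·  [on edge]
    (5,3)@(11, 7): e=[24,6,6] → #
    (6,3)@(13, 7): e=[12,18,6] → #
    (7,3)@(15, 7): e=[0,30,6] → ·  [on edge]
    (5,4)@(11, 9): e=[12,6,18] → #
    (6,4)@(13, 9): e=[0,18,18] → ·  [on edge]
    (5,5)@(11, 11): e=[0,6,30] → ·  [on edge]
    (4,6)@(9, 13): e=[0,-6,42] → ·  [on edge]
  covered (3 px):
    · · · · · · · · · ·
    · · · · · · · · · ·
    · · · · · · · · · ·
    · · · · · # # · · ·
    · · · · · # · · · ·
    · · · · · · · · · ·
    · · · · · · · · · ·
T1:
  2·area = 36  (B↔C swapped to make it positive)
  edge (10, 6)→(10, 12): d=(0,6) right/bottom  bias=-1
  edge (10, 12)→(4, 12): d=(-6,0) right/bottom  bias=-1
  edge (4, 12)→(10, 6): d=(6,-6) top-left  bias=+0
    (7,0)@(15, 1): e=[-30,66,0] → ·  [on edge]
    (6,1)@(13, 3): e=[-18,54,0] → ·  [on edge]
    (5,2)@(11, 5): e=[-6,42,0] → ·  [on edge]
    (4,3)@(9, 7): e=[6,30,0] → #  [on edge]
    (5,3)@(11, 7): e=[-6,30,12] → ·
    (3,4)@(7, 9): e=[18,18,0] → #  [on edge]
    (5,4)@(11, 9): e=[-6,18,24] → ·
    (2,5)@(5, 11): e=[30,6,0] → #  [on edge]
    (5,5)@(11, 11): e=[-6,6,36] → ·
    (1,6)@(3, 13): e=[42,-6,0] → ·  [on edge]
    (2,6)@(5, 13): e=[30,-6,12] → ·
    (3,6)@(7, 13): e=[18,-6,24] → ·
  covered (6 px):
    · · · · · · · · · ·
    · · · · · · · · · ·
    · · · · · · · · · ·
    · · · · # · · · · ·
    · · · # # · · · · ·
    · · # # # · · · · ·
    · · · · · · · · · ·

Z-buffer (winner per pixel, '.' = empty):
  . . . . . . . . . .
  . . . . . . . . . .
  . . . . . . . . . .
  . . . . 1 0 0 . . .
  . . . 1 1 0 . . . .
  . . 1 1 1 . . . . .
  . . . . . . . . . .

Answer: 1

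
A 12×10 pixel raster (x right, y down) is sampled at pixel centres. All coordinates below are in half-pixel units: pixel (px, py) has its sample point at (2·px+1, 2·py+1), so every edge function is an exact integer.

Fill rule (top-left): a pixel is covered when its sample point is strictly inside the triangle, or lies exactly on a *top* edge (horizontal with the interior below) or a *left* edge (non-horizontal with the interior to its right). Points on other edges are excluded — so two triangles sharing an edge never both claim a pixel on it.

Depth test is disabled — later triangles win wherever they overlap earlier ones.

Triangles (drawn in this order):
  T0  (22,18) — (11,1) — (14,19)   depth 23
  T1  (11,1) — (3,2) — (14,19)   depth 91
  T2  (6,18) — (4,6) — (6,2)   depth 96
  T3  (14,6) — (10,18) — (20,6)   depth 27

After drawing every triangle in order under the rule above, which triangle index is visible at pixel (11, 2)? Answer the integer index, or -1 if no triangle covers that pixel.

T0:
  2·area = 147  (B↔C swapped to make it positive)
  edge (22, 18)→(14, 19): d=(-8,1) right/bottom  bias=-1
  edge (14, 19)→(11, 1): d=(-3,-18) top-left  bias=+0
  edge (11, 1)→(22, 18): d=(11,17) right/bottom  bias=-1
    (5,0)@(11, 1): e=[147,0,0] → ·  [on edge]
    (6,2)@(13, 5): e=[113,24,10] → █
    (7,2)@(15, 5): e=[111,60,-24] → ·
    (6,3)@(13, 7): e=[97,18,32] → █
    (7,3)@(15, 7): e=[95,54,-2] → ·
    (6,4)@(13, 9): e=[81,12,54] → █
    (7,4)@(15, 9): e=[79,48,20] → █
    (8,4)@(17, 9): e=[77,84,-14] → ·
    (6,5)@(13, 11): e=[65,6,76] → █
    (8,5)@(17, 11): e=[61,78,8] → █
    (9,5)@(19, 11): e=[59,114,-26] → ·
    (6,6)@(13, 13): e=[49,0,98] → █  [on edge]
  covered (17 px):
    · · · · · · · · · · · ·
    · · · · · · · · · · · ·
    · · · · · · █ · · · · ·
    · · · · · · █ · · · · ·
    · · · · · · █ █ · · · ·
    · · · · · · █ █ █ · · ·
    · · · · · · █ █ █ · · ·
    · · · · · · · █ █ █ · ·
    · · · · · · · █ █ █ █ ·
    · · · · · · · · · · · ·
T1:
  2·area = 147  (B↔C swapped to make it positive)
  edge (11, 1)→(14, 19): d=(3,18) right/bottom  bias=-1
  edge (14, 19)→(3, 2): d=(-11,-17) top-left  bias=+0
  edge (3, 2)→(11, 1): d=(8,-1) top-left  bias=+0
    (5,0)@(11, 1): e=[0,147,0] → ·  [on edge]
    (2,1)@(5, 3): e=[114,23,10] → █
    (3,1)@(7, 3): e=[78,57,12] → █
    (4,1)@(9, 3): e=[42,91,14] → █
    (5,1)@(11, 3): e=[6,125,16] → █
    (6,1)@(13, 3): e=[-30,159,18] → ·
    (2,2)@(5, 5): e=[120,1,26] → █
    (6,2)@(13, 5): e=[-24,137,34] → ·
    (2,3)@(5, 7): e=[126,-21,42] → ·
    (3,3)@(7, 7): e=[90,13,44] → █
    (6,3)@(13, 7): e=[-18,115,50] → ·
    (3,4)@(7, 9): e=[96,-9,60] → ·
    (6,6)@(13, 13): e=[0,49,98] → ·  [on edge]
  covered (18 px):
    · · · · · · · · · · · ·
    · · █ █ █ █ · · · · · ·
    · · █ █ █ █ · · · · · ·
    · · · █ █ █ · · · · · ·
    · · · · █ █ · · · · · ·
    · · · · █ █ · · · · · ·
    · · · · · █ · · · · · ·
    · · · · · · █ · · · · ·
    · · · · · · █ · · · · ·
    · · · · · · · · · · · ·
T2:
  2·area = 32
  edge (6, 18)→(4, 6): d=(-2,-12) top-left  bias=+0
  edge (4, 6)→(6, 2): d=(2,-4) top-left  bias=+0
  edge (6, 2)→(6, 18): d=(0,16) right/bottom  bias=-1
    (2,2)@(5, 5): e=[14,2,16] → █
    (3,2)@(7, 5): e=[38,10,-16] → ·
    (2,3)@(5, 7): e=[10,6,16] → █
    (3,3)@(7, 7): e=[34,14,-16] → ·
    (2,4)@(5, 9): e=[6,10,16] → █
    (3,4)@(7, 9): e=[30,18,-16] → ·
    (2,5)@(5, 11): e=[2,14,16] → █
    (3,5)@(7, 11): e=[26,22,-16] → ·
    (2,6)@(5, 13): e=[-2,18,16] → ·
  covered (4 px):
    · · · · · · · · · · · ·
    · · · · · · · · · · · ·
    · · █ · · · · · · · · ·
    · · █ · · · · · · · · ·
    · · █ · · · · · · · · ·
    · · █ · · · · · · · · ·
    · · · · · · · · · · · ·
    · · · · · · · · · · · ·
    · · · · · · · · · · · ·
    · · · · · · · · · · · ·
T3:
  2·area = 72  (B↔C swapped to make it positive)
  edge (14, 6)→(20, 6): d=(6,0) top-left  bias=+0
  edge (20, 6)→(10, 18): d=(-10,12) right/bottom  bias=-1
  edge (10, 18)→(14, 6): d=(4,-12) top-left  bias=+0
    (7,1)@(15, 3): e=[-18,90,0] → ·  [on edge]
    (7,3)@(15, 7): e=[6,50,16] → █
    (8,3)@(17, 7): e=[6,26,40] → █
    (9,3)@(19, 7): e=[6,2,64] → █
    (10,3)@(21, 7): e=[6,-22,88] → ·
    (6,4)@(13, 9): e=[18,54,0] → █  [on edge]
    (9,4)@(19, 9): e=[18,-18,72] → ·
    (6,5)@(13, 11): e=[30,34,8] → █
    (8,5)@(17, 11): e=[30,-14,56] → ·
    (6,6)@(13, 13): e=[42,14,16] → █
    (7,6)@(15, 13): e=[42,-10,40] → ·
    (5,7)@(11, 15): e=[54,18,0] → █  [on edge]
  covered (10 px):
    · · · · · · · · · · · ·
    · · · · · · · · · · · ·
    · · · · · · · · · · · ·
    · · · · · · · █ █ █ · ·
    · · · · · · █ █ █ · · ·
    · · · · · · █ █ · · · ·
    · · · · · · █ · · · · ·
    · · · · · █ · · · · · ·
    · · · · · · · · · · · ·
    · · · · · · · · · · · ·

Z-buffer (winner per pixel, '.' = empty):
  . . . . . . . . . . . .
  . . 1 1 1 1 . . . . . .
  . . 2 1 1 1 0 . . . . .
  . . 2 1 1 1 0 3 3 3 . .
  . . 2 . 1 1 3 3 3 . . .
  . . 2 . 1 1 3 3 0 . . .
  . . . . . 1 3 0 0 . . .
  . . . . . 3 1 0 0 0 . .
  . . . . . . 1 0 0 0 0 .
  . . . . . . . . . . . .

Result: -1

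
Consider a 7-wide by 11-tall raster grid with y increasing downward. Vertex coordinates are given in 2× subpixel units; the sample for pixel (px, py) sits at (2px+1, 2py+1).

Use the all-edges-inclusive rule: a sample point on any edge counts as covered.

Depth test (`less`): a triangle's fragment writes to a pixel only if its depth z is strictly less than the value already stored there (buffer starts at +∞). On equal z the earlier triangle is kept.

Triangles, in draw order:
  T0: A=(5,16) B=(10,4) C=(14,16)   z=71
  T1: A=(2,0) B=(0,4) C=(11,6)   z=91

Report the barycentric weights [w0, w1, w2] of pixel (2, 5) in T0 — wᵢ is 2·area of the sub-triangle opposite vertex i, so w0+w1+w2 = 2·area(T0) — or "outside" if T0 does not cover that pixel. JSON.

T0:
  2·area = 108
  edge (5, 16)→(10, 4): d=(5,-12) inclusive
  edge (10, 4)→(14, 16): d=(4,12) inclusive
  edge (14, 16)→(5, 16): d=(-9,0) inclusive
    (4,0)@(9, 1): e=[-27,0,135] → .  [on edge]
    (4,3)@(9, 7): e=[3,24,81] → X
    (5,3)@(11, 7): e=[27,0,81] → X  [on edge]
    (6,3)@(13, 7): e=[51,-24,81] → .
    (4,4)@(9, 9): e=[13,32,63] → X
    (6,4)@(13, 9): e=[61,-16,63] → .
    (4,5)@(9, 11): e=[23,40,45] → X
    (6,5)@(13, 11): e=[71,-8,45] → .
    (3,6)@(7, 13): e=[9,72,27] → X
    (6,6)@(13, 13): e=[81,0,27] → X  [on edge]
    (3,7)@(7, 15): e=[19,80,9] → X
    (3,8)@(7, 17): e=[29,88,-9] → .
  covered (14 px):
    . . . . . . .
    . . . . . . .
    . . . . . . .
    . . . . X X .
    . . . . X X .
    . . . . X X .
    . . . X X X X
    . . . X X X X
    . . . . . . .
    . . . . . . .
    . . . . . . .
T1:
  2·area = 48  (B↔C swapped to make it positive)
  edge (2, 0)→(11, 6): d=(9,6) inclusive
  edge (11, 6)→(0, 4): d=(-11,-2) inclusive
  edge (0, 4)→(2, 0): d=(2,-4) inclusive
    (1,0)@(3, 1): e=[3,39,6] → X
    (2,0)@(5, 1): e=[-9,43,14] → .
    (0,1)@(1, 3): e=[33,13,2] → X
    (2,1)@(5, 3): e=[9,21,18] → X
    (3,1)@(7, 3): e=[-3,25,26] → .
    (0,2)@(1, 5): e=[51,-9,6] → .
    (1,2)@(3, 5): e=[39,-5,14] → .
    (2,2)@(5, 5): e=[27,-1,22] → .
    (3,2)@(7, 5): e=[15,3,30] → X
    (4,2)@(9, 5): e=[3,7,38] → X
    (5,2)@(11, 5): e=[-9,11,46] → .
    (3,3)@(7, 7): e=[33,-19,34] → .
  covered (6 px):
    . X . . . . .
    X X X . . . .
    . . . X X . .
    . . . . . . .
    . . . . . . .
    . . . . . . .
    . . . . . . .
    . . . . . . .
    . . . . . . .
    . . . . . . .
    . . . . . . .

Answer: "outside"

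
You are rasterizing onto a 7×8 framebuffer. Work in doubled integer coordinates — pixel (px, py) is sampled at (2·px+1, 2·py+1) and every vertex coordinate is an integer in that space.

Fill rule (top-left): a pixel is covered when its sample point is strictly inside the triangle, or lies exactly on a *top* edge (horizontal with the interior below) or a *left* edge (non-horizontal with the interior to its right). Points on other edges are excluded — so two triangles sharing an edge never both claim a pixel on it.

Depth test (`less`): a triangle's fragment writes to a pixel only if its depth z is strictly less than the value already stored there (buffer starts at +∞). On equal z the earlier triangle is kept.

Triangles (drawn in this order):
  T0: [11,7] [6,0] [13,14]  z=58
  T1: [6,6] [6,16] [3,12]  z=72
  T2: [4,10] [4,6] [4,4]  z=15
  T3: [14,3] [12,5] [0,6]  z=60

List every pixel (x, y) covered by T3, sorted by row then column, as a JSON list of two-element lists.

T0:
  2·area = 21  (B↔C swapped to make it positive)
  edge (11, 7)→(13, 14): d=(2,7) right/bottom  bias=-1
  edge (13, 14)→(6, 0): d=(-7,-14) top-left  bias=+0
  edge (6, 0)→(11, 7): d=(5,7) right/bottom  bias=-1
    (4,2)@(9, 5): e=[10,7,4] → #
    (5,2)@(11, 5): e=[-4,35,-10] → ·
    (4,3)@(9, 7): e=[14,-7,14] → ·
    (5,3)@(11, 7): e=[0,21,0] → ·  [on edge]
    (5,4)@(11, 9): e=[4,7,10] → #
    (6,4)@(13, 9): e=[-10,35,-4] → ·
    (5,5)@(11, 11): e=[8,-7,20] → ·
  covered (2 px):
    · · · · · · ·
    · · · · · · ·
    · · · · # · ·
    · · · · · · ·
    · · · · · # ·
    · · · · · · ·
    · · · · · · ·
    · · · · · · ·
T1:
  2·area = 30
  edge (6, 6)→(6, 16): d=(0,10) right/bottom  bias=-1
  edge (6, 16)→(3, 12): d=(-3,-4) top-left  bias=+0
  edge (3, 12)→(6, 6): d=(3,-6) top-left  bias=+0
    (2,4)@(5, 9): e=[10,17,3] → #
    (3,4)@(7, 9): e=[-10,25,15] → ·
    (2,5)@(5, 11): e=[10,11,9] → #
    (3,5)@(7, 11): e=[-10,19,21] → ·
    (2,6)@(5, 13): e=[10,5,15] → #
    (3,6)@(7, 13): e=[-10,13,27] → ·
    (2,7)@(5, 15): e=[10,-1,21] → ·
  covered (3 px):
    · · · · · · ·
    · · · · · · ·
    · · · · · · ·
    · · · · · · ·
    · · # · · · ·
    · · # · · · ·
    · · # · · · ·
    · · · · · · ·
T2:
  degenerate (2·area = 0) — covers nothing
T3:
  2·area = 22
  edge (14, 3)→(12, 5): d=(-2,2) right/bottom  bias=-1
  edge (12, 5)→(0, 6): d=(-12,1) right/bottom  bias=-1
  edge (0, 6)→(14, 3): d=(14,-3) top-left  bias=+0
    (2,2)@(5, 5): e=[14,7,1] → #
    (3,2)@(7, 5): e=[10,5,7] → #
    (4,2)@(9, 5): e=[6,3,13] → #
    (5,2)@(11, 5): e=[2,1,19] → #
    (6,2)@(13, 5): e=[-2,-1,25] → ·
    (2,3)@(5, 7): e=[10,-17,29] → ·
    (3,3)@(7, 7): e=[6,-19,35] → ·
    (4,3)@(9, 7): e=[2,-21,41] → ·
    (5,3)@(11, 7): e=[-2,-23,47] → ·
  covered (4 px):
    · · · · · · ·
    · · · · · · ·
    · · # # # # ·
    · · · · · · ·
    · · · · · · ·
    · · · · · · ·
    · · · · · · ·
    · · · · · · ·

Answer: [[2,2],[3,2],[4,2],[5,2]]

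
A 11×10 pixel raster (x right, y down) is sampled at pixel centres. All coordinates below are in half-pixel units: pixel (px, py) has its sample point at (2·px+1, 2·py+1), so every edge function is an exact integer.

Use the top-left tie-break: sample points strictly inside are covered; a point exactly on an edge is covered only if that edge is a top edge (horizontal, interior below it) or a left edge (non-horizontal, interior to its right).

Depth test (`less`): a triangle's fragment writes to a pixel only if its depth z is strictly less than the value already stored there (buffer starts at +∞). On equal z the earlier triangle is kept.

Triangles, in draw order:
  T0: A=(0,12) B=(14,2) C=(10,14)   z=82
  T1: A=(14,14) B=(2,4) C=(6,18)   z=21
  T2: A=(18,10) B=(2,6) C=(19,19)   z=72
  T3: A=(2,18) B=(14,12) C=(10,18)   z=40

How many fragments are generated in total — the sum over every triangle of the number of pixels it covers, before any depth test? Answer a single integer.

T0:
  2·area = 128
  edge (0, 12)→(14, 2): d=(14,-10) top-left  bias=+0
  edge (14, 2)→(10, 14): d=(-4,12) right/bottom  bias=-1
  edge (10, 14)→(0, 12): d=(-10,-2) top-left  bias=+0
    (6,1)@(13, 3): e=[4,8,116] → X
    (7,1)@(15, 3): e=[24,-16,120] → .
    (5,2)@(11, 5): e=[12,24,92] → X
    (6,2)@(13, 5): e=[32,0,96] → .  [on edge]
    (3,3)@(7, 7): e=[0,64,64] → X  [on edge]
    (4,3)@(9, 7): e=[20,40,68] → X
    (6,3)@(13, 7): e=[60,-8,76] → .
    (2,4)@(5, 9): e=[8,80,40] → X
    (6,4)@(13, 9): e=[88,-16,56] → .
    (1,5)@(3, 11): e=[16,96,16] → X
    (5,5)@(11, 11): e=[96,0,32] → .  [on edge]
    (1,6)@(3, 13): e=[44,88,-4] → .
    (2,6)@(5, 13): e=[64,64,0] → X  [on edge]
    (7,7)@(15, 15): e=[192,-64,0] → .  [on edge]
    (4,8)@(9, 17): e=[160,0,-32] → .  [on edge]
  covered (16 px):
    . . . . . . . . . . .
    . . . . . . X . . . .
    . . . . . X . . . . .
    . . . X X X . . . . .
    . . X X X X . . . . .
    . X X X X . . . . . .
    . . X X X . . . . . .
    . . . . . . . . . . .
    . . . . . . . . . . .
    . . . . . . . . . . .
T1:
  2·area = 128  (B↔C swapped to make it positive)
  edge (14, 14)→(6, 18): d=(-8,4) right/bottom  bias=-1
  edge (6, 18)→(2, 4): d=(-4,-14) top-left  bias=+0
  edge (2, 4)→(14, 14): d=(12,10) right/bottom  bias=-1
    (1,2)@(3, 5): e=[116,10,2] → X
    (2,2)@(5, 5): e=[108,38,-18] → .
    (1,3)@(3, 7): e=[100,2,26] → X
    (2,3)@(5, 7): e=[92,30,6] → X
    (3,3)@(7, 7): e=[84,58,-14] → .
    (1,4)@(3, 9): e=[84,-6,50] → .
    (2,4)@(5, 9): e=[76,22,30] → X
    (3,4)@(7, 9): e=[68,50,10] → X
    (4,4)@(9, 9): e=[60,78,-10] → .
    (2,5)@(5, 11): e=[60,14,54] → X
    (4,5)@(9, 11): e=[44,70,14] → X
    (5,5)@(11, 11): e=[36,98,-6] → .
  covered (16 px):
    . . . . . . . . . . .
    . . . . . . . . . . .
    . X . . . . . . . . .
    . X X . . . . . . . .
    . . X X . . . . . . .
    . . X X X . . . . . .
    . . X X X X . . . . .
    . . . X X X . . . . .
    . . . X . . . . . . .
    . . . . . . . . . . .
T2:
  2·area = 140  (B↔C swapped to make it positive)
  edge (18, 10)→(19, 19): d=(1,9) right/bottom  bias=-1
  edge (19, 19)→(2, 6): d=(-17,-13) top-left  bias=+0
  edge (2, 6)→(18, 10): d=(16,4) right/bottom  bias=-1
    (8,0)@(17, 1): e=[0,280,-140] → .  [on edge]
    (2,3)@(5, 7): e=[114,22,4] → X
    (3,3)@(7, 7): e=[96,48,-4] → .
    (2,4)@(5, 9): e=[116,-12,36] → .
    (3,4)@(7, 9): e=[98,14,28] → X
    (4,4)@(9, 9): e=[80,40,20] → X
    (5,4)@(11, 9): e=[62,66,12] → X
    (6,4)@(13, 9): e=[44,92,4] → X
    (7,4)@(15, 9): e=[26,118,-4] → .
    (3,5)@(7, 11): e=[100,-20,60] → .
    (4,5)@(9, 11): e=[82,6,52] → X
    (7,5)@(15, 11): e=[28,84,28] → X
    (9,9)@(19, 19): e=[0,0,140] → .  [on edge]
  covered (16 px):
    . . . . . . . . . . .
    . . . . . . . . . . .
    . . . . . . . . . . .
    . . X . . . . . . . .
    . . . X X X X . . . .
    . . . . X X X X X . .
    . . . . . . X X X . .
    . . . . . . . X X . .
    . . . . . . . . X . .
    . . . . . . . . . . .
T3:
  2·area = 48
  edge (2, 18)→(14, 12): d=(12,-6) top-left  bias=+0
  edge (14, 12)→(10, 18): d=(-4,6) right/bottom  bias=-1
  edge (10, 18)→(2, 18): d=(-8,0) right/bottom  bias=-1
    (6,6)@(13, 13): e=[6,2,40] → X
    (7,6)@(15, 13): e=[18,-10,40] → .
    (4,7)@(9, 15): e=[6,18,24] → X
    (5,7)@(11, 15): e=[18,6,24] → X
    (6,7)@(13, 15): e=[30,-6,24] → .
    (2,8)@(5, 17): e=[6,34,8] → X
    (3,8)@(7, 17): e=[18,22,8] → X
    (5,8)@(11, 17): e=[42,-2,8] → .
    (2,9)@(5, 19): e=[30,26,-8] → .
    (3,9)@(7, 19): e=[42,14,-8] → .
    (4,9)@(9, 19): e=[54,2,-8] → .
  covered (6 px):
    . . . . . . . . . . .
    . . . . . . . . . . .
    . . . . . . . . . . .
    . . . . . . . . . . .
    . . . . . . . . . . .
    . . . . . . . . . . .
    . . . . . . X . . . .
    . . . . X X . . . . .
    . . X X X . . . . . .
    . . . . . . . . . . .

Final: 54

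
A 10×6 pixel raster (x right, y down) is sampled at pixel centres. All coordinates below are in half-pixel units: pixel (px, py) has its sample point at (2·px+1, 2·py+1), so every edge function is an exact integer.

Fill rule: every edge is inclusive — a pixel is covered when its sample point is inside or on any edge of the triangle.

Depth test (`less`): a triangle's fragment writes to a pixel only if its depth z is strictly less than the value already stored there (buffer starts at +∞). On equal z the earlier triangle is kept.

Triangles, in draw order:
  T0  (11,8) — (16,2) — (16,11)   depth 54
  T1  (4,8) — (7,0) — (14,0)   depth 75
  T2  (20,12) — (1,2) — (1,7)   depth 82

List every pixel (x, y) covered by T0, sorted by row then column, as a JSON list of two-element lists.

T0:
  2·area = 45
  edge (11, 8)→(16, 2): d=(5,-6) inclusive
  edge (16, 2)→(16, 11): d=(0,9) inclusive
  edge (16, 11)→(11, 8): d=(-5,-3) inclusive
    (7,2)@(15, 5): e=[9,9,27] → X
    (8,2)@(17, 5): e=[21,-9,33] → .
    (6,3)@(13, 7): e=[7,27,11] → X
    (8,3)@(17, 7): e=[31,-9,23] → .
    (6,4)@(13, 9): e=[17,27,1] → X
    (8,4)@(17, 9): e=[41,-9,13] → .
    (6,5)@(13, 11): e=[27,27,-9] → .
    (7,5)@(15, 11): e=[39,9,-3] → .
  covered (5 px):
    . . . . . . . . . .
    . . . . . . . . . .
    . . . . . . . X . .
    . . . . . . X X . .
    . . . . . . X X . .
    . . . . . . . . . .
T1:
  2·area = 56
  edge (4, 8)→(7, 0): d=(3,-8) inclusive
  edge (7, 0)→(14, 0): d=(7,0) inclusive
  edge (14, 0)→(4, 8): d=(-10,8) inclusive
    (3,0)@(7, 1): e=[3,7,46] → X
    (4,0)@(9, 1): e=[19,7,30] → X
    (5,0)@(11, 1): e=[35,7,14] → X
    (6,0)@(13, 1): e=[51,7,-2] → .
    (3,1)@(7, 3): e=[9,21,26] → X
    (5,1)@(11, 3): e=[41,21,-6] → .
    (3,2)@(7, 5): e=[15,35,6] → X
    (4,2)@(9, 5): e=[31,35,-10] → .
    (2,3)@(5, 7): e=[5,49,2] → X
    (3,3)@(7, 7): e=[21,49,-14] → .
    (2,4)@(5, 9): e=[11,63,-18] → .
  covered (7 px):
    . . . X X X . . . .
    . . . X X . . . . .
    . . . X . . . . . .
    . . X . . . . . . .
    . . . . . . . . . .
    . . . . . . . . . .
T2:
  2·area = 95  (B↔C swapped to make it positive)
  edge (20, 12)→(1, 7): d=(-19,-5) inclusive
  edge (1, 7)→(1, 2): d=(0,-5) inclusive
  edge (1, 2)→(20, 12): d=(19,10) inclusive
    (0,0)@(1, 1): e=[114,0,-19] → .  [on edge]
    (0,1)@(1, 3): e=[76,0,19] → X  [on edge]
    (1,1)@(3, 3): e=[86,10,-1] → .
    (0,2)@(1, 5): e=[38,0,57] → X  [on edge]
    (1,2)@(3, 5): e=[48,10,37] → X
    (2,2)@(5, 5): e=[58,20,17] → X
    (3,2)@(7, 5): e=[68,30,-3] → .
    (0,3)@(1, 7): e=[0,0,95] → X  [on edge]
    (3,3)@(7, 7): e=[30,30,35] → X
    (4,3)@(9, 7): e=[40,40,15] → X
    (5,3)@(11, 7): e=[50,50,-5] → .
    (0,4)@(1, 9): e=[-38,0,133] → .  [on edge]
    (0,5)@(1, 11): e=[-76,0,171] → .  [on edge]
  covered (13 px):
    . . . . . . . . . .
    X . . . . . . . . .
    X X X . . . . . . .
    X X X X X . . . . .
    . . . . X X X . . .
    . . . . . . . . X .

Answer: [[7,2],[6,3],[7,3],[6,4],[7,4]]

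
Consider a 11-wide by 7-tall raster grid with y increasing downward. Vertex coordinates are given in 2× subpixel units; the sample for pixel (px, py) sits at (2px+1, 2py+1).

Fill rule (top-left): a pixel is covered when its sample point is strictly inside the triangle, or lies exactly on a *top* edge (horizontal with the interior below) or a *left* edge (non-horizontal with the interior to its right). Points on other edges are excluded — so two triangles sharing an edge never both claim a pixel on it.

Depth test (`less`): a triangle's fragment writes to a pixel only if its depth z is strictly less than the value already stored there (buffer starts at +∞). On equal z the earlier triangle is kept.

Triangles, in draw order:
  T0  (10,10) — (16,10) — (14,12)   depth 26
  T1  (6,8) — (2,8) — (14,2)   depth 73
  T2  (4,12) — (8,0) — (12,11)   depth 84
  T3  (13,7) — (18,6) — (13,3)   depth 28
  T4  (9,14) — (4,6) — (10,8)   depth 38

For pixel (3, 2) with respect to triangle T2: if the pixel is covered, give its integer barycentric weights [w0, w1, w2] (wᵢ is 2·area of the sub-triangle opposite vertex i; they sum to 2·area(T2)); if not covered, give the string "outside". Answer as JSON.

T0:
  2·area = 12
  edge (10, 10)→(16, 10): d=(6,0) top-left  bias=+0
  edge (16, 10)→(14, 12): d=(-2,2) right/bottom  bias=-1
  edge (14, 12)→(10, 10): d=(-4,-2) top-left  bias=+0
    (10,2)@(21, 5): e=[-30,0,42] → ·  [on edge]
    (9,3)@(19, 7): e=[-18,0,30] → ·  [on edge]
    (8,4)@(17, 9): e=[-6,0,18] → ·  [on edge]
    (6,5)@(13, 11): e=[6,4,2] → #
    (7,5)@(15, 11): e=[6,0,6] → ·  [on edge]
    (6,6)@(13, 13): e=[18,0,-6] → ·  [on edge]
  covered (1 px):
    · · · · · · · · · · ·
    · · · · · · · · · · ·
    · · · · · · · · · · ·
    · · · · · · · · · · ·
    · · · · · · · · · · ·
    · · · · · · # · · · ·
    · · · · · · · · · · ·
T1:
  2·area = 24
  edge (6, 8)→(2, 8): d=(-4,0) right/bottom  bias=-1
  edge (2, 8)→(14, 2): d=(12,-6) top-left  bias=+0
  edge (14, 2)→(6, 8): d=(-8,6) right/bottom  bias=-1
    (4,2)@(9, 5): e=[12,6,6] → #
    (5,2)@(11, 5): e=[12,18,-6] → ·
    (2,3)@(5, 7): e=[4,6,14] → #
    (3,3)@(7, 7): e=[4,18,2] → #
    (4,3)@(9, 7): e=[4,30,-10] → ·
    (2,4)@(5, 9): e=[-4,30,-2] → ·
    (3,4)@(7, 9): e=[-4,42,-14] → ·
  covered (3 px):
    · · · · · · · · · · ·
    · · · · · · · · · · ·
    · · · · # · · · · · ·
    · · # # · · · · · · ·
    · · · · · · · · · · ·
    · · · · · · · · · · ·
    · · · · · · · · · · ·
T2:
  2·area = 92
  edge (4, 12)→(8, 0): d=(4,-12) top-left  bias=+0
  edge (8, 0)→(12, 11): d=(4,11) right/bottom  bias=-1
  edge (12, 11)→(4, 12): d=(-8,1) right/bottom  bias=-1
    (3,1)@(7, 3): e=[0,23,69] → #  [on edge]
    (4,1)@(9, 3): e=[24,1,67] → #
    (5,1)@(11, 3): e=[48,-21,65] → ·
    (3,2)@(7, 5): e=[8,31,53] → #
    (5,2)@(11, 5): e=[56,-13,49] → ·
    (3,3)@(7, 7): e=[16,39,37] → #
    (5,3)@(11, 7): e=[64,-5,33] → ·
    (2,4)@(5, 9): e=[0,69,23] → #  [on edge]
    (5,4)@(11, 9): e=[72,3,17] → #
    (6,4)@(13, 9): e=[96,-19,15] → ·
    (2,5)@(5, 11): e=[8,77,7] → #
    (6,5)@(13, 11): e=[104,-11,-1] → ·
  covered (14 px):
    · · · · · · · · · · ·
    · · · # # · · · · · ·
    · · · # # · · · · · ·
    · · · # # · · · · · ·
    · · # # # # · · · · ·
    · · # # # # · · · · ·
    · · · · · · · · · · ·
T3:
  2·area = 20  (B↔C swapped to make it positive)
  edge (13, 7)→(13, 3): d=(0,-4) top-left  bias=+0
  edge (13, 3)→(18, 6): d=(5,3) right/bottom  bias=-1
  edge (18, 6)→(13, 7): d=(-5,1) right/bottom  bias=-1
    (6,0)@(13, 1): e=[0,-10,30] → ·  [on edge]
    (6,1)@(13, 3): e=[0,0,20] → ·  [on edge]
    (6,2)@(13, 5): e=[0,10,10] → #  [on edge]
    (7,2)@(15, 5): e=[8,4,8] → #
    (8,2)@(17, 5): e=[16,-2,6] → ·
    (6,3)@(13, 7): e=[0,20,0] → ·  [on edge]
    (7,3)@(15, 7): e=[8,14,-2] → ·
    (1,4)@(3, 9): e=[-40,60,0] → ·  [on edge]
    (6,4)@(13, 9): e=[0,30,-10] → ·  [on edge]
    (6,5)@(13, 11): e=[0,40,-20] → ·  [on edge]
    (6,6)@(13, 13): e=[0,50,-30] → ·  [on edge]
  covered (2 px):
    · · · · · · · · · · ·
    · · · · · · · · · · ·
    · · · · · · # # · · ·
    · · · · · · · · · · ·
    · · · · · · · · · · ·
    · · · · · · · · · · ·
    · · · · · · · · · · ·
T4:
  2·area = 38
  edge (9, 14)→(4, 6): d=(-5,-8) top-left  bias=+0
  edge (4, 6)→(10, 8): d=(6,2) right/bottom  bias=-1
  edge (10, 8)→(9, 14): d=(-1,6) right/bottom  bias=-1
    (0,2)@(1, 5): e=[-19,0,57] → ·  [on edge]
    (2,3)@(5, 7): e=[3,4,31] → #
    (3,3)@(7, 7): e=[19,0,19] → ·  [on edge]
    (2,4)@(5, 9): e=[-7,16,29] → ·
    (3,4)@(7, 9): e=[9,12,17] → #
    (4,4)@(9, 9): e=[25,8,5] → #
    (5,4)@(11, 9): e=[41,4,-7] → ·
    (6,4)@(13, 9): e=[57,0,-19] → ·  [on edge]
    (3,5)@(7, 11): e=[-1,24,15] → ·
    (4,5)@(9, 11): e=[15,20,3] → #
    (5,5)@(11, 11): e=[31,16,-9] → ·
    (9,5)@(19, 11): e=[95,0,-57] → ·  [on edge]
  covered (5 px):
    · · · · · · · · · · ·
    · · · · · · · · · · ·
    · · · · · · · · · · ·
    · · # · · · · · · · ·
    · · · # # · · · · · ·
    · · · · # · · · · · ·
    · · · · # · · · · · ·

Result: [31,53,8]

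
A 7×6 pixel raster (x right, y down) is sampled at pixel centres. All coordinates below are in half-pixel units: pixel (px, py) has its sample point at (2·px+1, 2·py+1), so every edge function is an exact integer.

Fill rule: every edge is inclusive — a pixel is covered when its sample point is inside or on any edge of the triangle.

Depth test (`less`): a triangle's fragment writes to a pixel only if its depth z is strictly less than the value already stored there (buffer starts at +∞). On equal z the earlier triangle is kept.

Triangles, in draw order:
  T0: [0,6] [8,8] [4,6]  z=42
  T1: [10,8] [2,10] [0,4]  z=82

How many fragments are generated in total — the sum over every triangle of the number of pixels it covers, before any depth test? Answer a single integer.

T0:
  2·area = 8  (B↔C swapped to make it positive)
  edge (0, 6)→(4, 6): d=(4,0) inclusive
  edge (4, 6)→(8, 8): d=(4,2) inclusive
  edge (8, 8)→(0, 6): d=(-8,-2) inclusive
    (2,3)@(5, 7): e=[4,2,2] → X
    (3,3)@(7, 7): e=[4,-2,6] → .
    (2,4)@(5, 9): e=[12,10,-14] → .
  covered (1 px):
    . . . . . . .
    . . . . . . .
    . . . . . . .
    . . X . . . .
    . . . . . . .
    . . . . . . .
T1:
  2·area = 52
  edge (10, 8)→(2, 10): d=(-8,2) inclusive
  edge (2, 10)→(0, 4): d=(-2,-6) inclusive
  edge (0, 4)→(10, 8): d=(10,4) inclusive
    (0,2)@(1, 5): e=[42,4,6] → X
    (1,2)@(3, 5): e=[38,16,-2] → .
    (0,3)@(1, 7): e=[26,0,26] → X  [on edge]
    (1,3)@(3, 7): e=[22,12,18] → X
    (2,3)@(5, 7): e=[18,24,10] → X
    (3,3)@(7, 7): e=[14,36,2] → X
    (4,3)@(9, 7): e=[10,48,-6] → .
    (0,4)@(1, 9): e=[10,-4,46] → .
    (1,4)@(3, 9): e=[6,8,38] → X
    (3,4)@(7, 9): e=[-2,32,22] → .
    (1,5)@(3, 11): e=[-10,4,58] → .
    (2,5)@(5, 11): e=[-14,16,50] → .
  covered (7 px):
    . . . . . . .
    . . . . . . .
    X . . . . . .
    X X X X . . .
    . X X . . . .
    . . . . . . .

Final: 8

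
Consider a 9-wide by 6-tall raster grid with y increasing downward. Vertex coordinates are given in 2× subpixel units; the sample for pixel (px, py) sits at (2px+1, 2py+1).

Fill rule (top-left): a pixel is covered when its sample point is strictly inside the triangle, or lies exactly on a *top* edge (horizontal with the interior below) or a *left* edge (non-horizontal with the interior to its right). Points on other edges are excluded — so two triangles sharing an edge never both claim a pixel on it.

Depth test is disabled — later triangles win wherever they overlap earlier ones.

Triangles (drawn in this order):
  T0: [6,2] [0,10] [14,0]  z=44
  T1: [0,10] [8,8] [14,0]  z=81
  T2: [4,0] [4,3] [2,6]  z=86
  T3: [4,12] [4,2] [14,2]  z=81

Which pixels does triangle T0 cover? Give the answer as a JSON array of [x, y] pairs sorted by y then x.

T0:
  2·area = 52  (B↔C swapped to make it positive)
  edge (6, 2)→(14, 0): d=(8,-2) top-left  bias=+0
  edge (14, 0)→(0, 10): d=(-14,10) right/bottom  bias=-1
  edge (0, 10)→(6, 2): d=(6,-8) top-left  bias=+0
    (5,0)@(11, 1): e=[2,16,34] → █
    (6,0)@(13, 1): e=[6,-4,50] → ·
    (3,1)@(7, 3): e=[10,28,14] → █
    (4,1)@(9, 3): e=[14,8,30] → █
    (5,1)@(11, 3): e=[18,-12,46] → ·
    (2,2)@(5, 5): e=[22,20,10] → █
    (3,2)@(7, 5): e=[26,0,26] → ·  [on edge]
    (4,2)@(9, 5): e=[30,-20,42] → ·
    (1,3)@(3, 7): e=[34,12,6] → █
    (2,3)@(5, 7): e=[38,-8,22] → ·
    (0,4)@(1, 9): e=[46,4,2] → █
    (1,4)@(3, 9): e=[50,-16,18] → ·
  covered (6 px):
    · · · · · █ · · ·
    · · · █ █ · · · ·
    · · █ · · · · · ·
    · █ · · · · · · ·
    █ · · · · · · · ·
    · · · · · · · · ·
T1:
  2·area = 52  (B↔C swapped to make it positive)
  edge (0, 10)→(14, 0): d=(14,-10) top-left  bias=+0
  edge (14, 0)→(8, 8): d=(-6,8) right/bottom  bias=-1
  edge (8, 8)→(0, 10): d=(-8,2) right/bottom  bias=-1
    (6,0)@(13, 1): e=[4,2,46] → █
    (7,0)@(15, 1): e=[24,-14,42] → ·
    (5,1)@(11, 3): e=[12,6,34] → █
    (6,1)@(13, 3): e=[32,-10,30] → ·
    (3,2)@(7, 5): e=[0,26,26] → █  [on edge]
    (4,2)@(9, 5): e=[20,10,22] → █
    (5,2)@(11, 5): e=[40,-6,18] → ·
    (2,3)@(5, 7): e=[8,30,14] → █
    (4,3)@(9, 7): e=[48,-2,6] → ·
    (1,4)@(3, 9): e=[16,34,2] → █
    (2,4)@(5, 9): e=[36,18,-2] → ·
    (3,4)@(7, 9): e=[56,2,-6] → ·
  covered (7 px):
    · · · · · · █ · ·
    · · · · · █ · · ·
    · · · █ █ · · · ·
    · · █ █ · · · · ·
    · █ · · · · · · ·
    · · · · · · · · ·
T2:
  2·area = 6
  edge (4, 0)→(4, 3): d=(0,3) right/bottom  bias=-1
  edge (4, 3)→(2, 6): d=(-2,3) right/bottom  bias=-1
  edge (2, 6)→(4, 0): d=(2,-6) top-left  bias=+0
    (1,1)@(3, 3): e=[3,3,0] → █  [on edge]
    (2,1)@(5, 3): e=[-3,-3,12] → ·
    (1,2)@(3, 5): e=[3,-1,4] → ·
    (0,4)@(1, 9): e=[9,-3,0] → ·  [on edge]
  covered (1 px):
    · · · · · · · · ·
    · █ · · · · · · ·
    · · · · · · · · ·
    · · · · · · · · ·
    · · · · · · · · ·
    · · · · · · · · ·
T3:
  2·area = 100
  edge (4, 12)→(4, 2): d=(0,-10) top-left  bias=+0
  edge (4, 2)→(14, 2): d=(10,0) top-left  bias=+0
  edge (14, 2)→(4, 12): d=(-10,10) right/bottom  bias=-1
    (7,0)@(15, 1): e=[110,-10,0] → ·  [on edge]
    (2,1)@(5, 3): e=[10,10,80] → █
    (3,1)@(7, 3): e=[30,10,60] → █
    (4,1)@(9, 3): e=[50,10,40] → █
    (5,1)@(11, 3): e=[70,10,20] → █
    (6,1)@(13, 3): e=[90,10,0] → ·  [on edge]
    (2,2)@(5, 5): e=[10,30,60] → █
    (5,2)@(11, 5): e=[70,30,0] → ·  [on edge]
    (2,3)@(5, 7): e=[10,50,40] → █
    (4,3)@(9, 7): e=[50,50,0] → ·  [on edge]
    (2,4)@(5, 9): e=[10,70,20] → █
    (3,4)@(7, 9): e=[30,70,0] → ·  [on edge]
    (2,5)@(5, 11): e=[10,90,0] → ·  [on edge]
  covered (10 px):
    · · · · · · · · ·
    · · █ █ █ █ · · ·
    · · █ █ █ · · · ·
    · · █ █ · · · · ·
    · · █ · · · · · ·
    · · · · · · · · ·

Final: [[5,0],[3,1],[4,1],[2,2],[1,3],[0,4]]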